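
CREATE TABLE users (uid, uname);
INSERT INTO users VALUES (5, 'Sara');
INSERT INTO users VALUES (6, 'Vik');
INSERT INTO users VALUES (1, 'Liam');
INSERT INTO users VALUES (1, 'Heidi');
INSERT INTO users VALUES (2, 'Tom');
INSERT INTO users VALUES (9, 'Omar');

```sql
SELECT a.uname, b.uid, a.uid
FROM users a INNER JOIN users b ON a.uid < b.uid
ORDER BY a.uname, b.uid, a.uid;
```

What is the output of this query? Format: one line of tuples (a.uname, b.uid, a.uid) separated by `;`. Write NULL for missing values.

(Heidi, 2, 1); (Heidi, 5, 1); (Heidi, 6, 1); (Heidi, 9, 1); (Liam, 2, 1); (Liam, 5, 1); (Liam, 6, 1); (Liam, 9, 1); (Sara, 6, 5); (Sara, 9, 5); (Tom, 5, 2); (Tom, 6, 2); (Tom, 9, 2); (Vik, 9, 6)

INNER JOIN keeps only pairs where the ON condition holds.
Matching on a.uid < b.uid.
- uid=5: 2 matching b row(s), so 2 row(s) emitted.
- uid=6: 1 matching b row(s), so 1 row(s) emitted.
- uid=1: 4 matching b row(s), so 4 row(s) emitted.
- uid=1: 4 matching b row(s), so 4 row(s) emitted.
- uid=2: 3 matching b row(s), so 3 row(s) emitted.
- uid=9: no matching b row, dropped.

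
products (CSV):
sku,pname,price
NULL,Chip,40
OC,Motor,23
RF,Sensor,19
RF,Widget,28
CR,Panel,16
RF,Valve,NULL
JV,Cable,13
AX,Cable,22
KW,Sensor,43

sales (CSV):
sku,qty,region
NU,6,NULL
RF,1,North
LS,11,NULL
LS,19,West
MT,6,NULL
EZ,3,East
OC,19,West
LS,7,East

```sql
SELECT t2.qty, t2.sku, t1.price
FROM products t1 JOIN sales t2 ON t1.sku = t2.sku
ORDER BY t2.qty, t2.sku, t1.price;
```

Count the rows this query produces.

4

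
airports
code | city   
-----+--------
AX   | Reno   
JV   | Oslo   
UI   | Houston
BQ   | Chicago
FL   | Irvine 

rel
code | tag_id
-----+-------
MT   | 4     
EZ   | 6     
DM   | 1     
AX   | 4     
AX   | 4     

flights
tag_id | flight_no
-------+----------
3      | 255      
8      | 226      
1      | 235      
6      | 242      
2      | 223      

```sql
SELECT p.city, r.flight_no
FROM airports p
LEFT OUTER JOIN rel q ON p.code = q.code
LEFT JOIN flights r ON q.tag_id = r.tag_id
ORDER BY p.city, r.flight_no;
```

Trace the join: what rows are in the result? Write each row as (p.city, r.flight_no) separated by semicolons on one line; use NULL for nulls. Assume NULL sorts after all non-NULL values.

Evaluate left to right. First `airports p LEFT JOIN rel q` on code: 6 row(s).
Then LEFT JOIN `flights r` on tag_id: each of those 6 rows is kept; rows whose q.tag_id has no match in r get NULL for r's columns.

(Chicago, NULL); (Houston, NULL); (Irvine, NULL); (Oslo, NULL); (Reno, NULL); (Reno, NULL)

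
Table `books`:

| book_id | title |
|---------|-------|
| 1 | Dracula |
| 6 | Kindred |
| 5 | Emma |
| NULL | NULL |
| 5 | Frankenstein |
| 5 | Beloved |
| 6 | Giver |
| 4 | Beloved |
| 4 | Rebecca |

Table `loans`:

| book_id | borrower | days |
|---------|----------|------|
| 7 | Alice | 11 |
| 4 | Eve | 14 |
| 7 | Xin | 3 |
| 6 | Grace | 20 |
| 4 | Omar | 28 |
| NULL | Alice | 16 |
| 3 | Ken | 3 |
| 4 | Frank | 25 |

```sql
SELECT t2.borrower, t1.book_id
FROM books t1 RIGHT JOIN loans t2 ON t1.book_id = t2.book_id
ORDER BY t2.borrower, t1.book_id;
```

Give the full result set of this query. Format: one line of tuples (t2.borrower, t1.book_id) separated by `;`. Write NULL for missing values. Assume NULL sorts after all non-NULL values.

RIGHT JOIN keeps every row from `loans`; unmatched rows get NULL for `books`'s columns.
Matching on t1.book_id = t2.book_id. A NULL in a compared column never satisfies the condition.
- book_id=1: no matching t2 row.
- book_id=6: 1 matching t2 row(s), so 1 row(s) emitted.
- book_id=5: no matching t2 row.
- book_id=NULL: no matching t2 row.
- book_id=5: no matching t2 row.
- book_id=5: no matching t2 row.
- book_id=6: 1 matching t2 row(s), so 1 row(s) emitted.
- book_id=4: 3 matching t2 row(s), so 3 row(s) emitted.
- book_id=4: 3 matching t2 row(s), so 3 row(s) emitted.
- 4 row(s) from t2 found no t1 partner → padded with NULL.

(Alice, NULL); (Alice, NULL); (Eve, 4); (Eve, 4); (Frank, 4); (Frank, 4); (Grace, 6); (Grace, 6); (Ken, NULL); (Omar, 4); (Omar, 4); (Xin, NULL)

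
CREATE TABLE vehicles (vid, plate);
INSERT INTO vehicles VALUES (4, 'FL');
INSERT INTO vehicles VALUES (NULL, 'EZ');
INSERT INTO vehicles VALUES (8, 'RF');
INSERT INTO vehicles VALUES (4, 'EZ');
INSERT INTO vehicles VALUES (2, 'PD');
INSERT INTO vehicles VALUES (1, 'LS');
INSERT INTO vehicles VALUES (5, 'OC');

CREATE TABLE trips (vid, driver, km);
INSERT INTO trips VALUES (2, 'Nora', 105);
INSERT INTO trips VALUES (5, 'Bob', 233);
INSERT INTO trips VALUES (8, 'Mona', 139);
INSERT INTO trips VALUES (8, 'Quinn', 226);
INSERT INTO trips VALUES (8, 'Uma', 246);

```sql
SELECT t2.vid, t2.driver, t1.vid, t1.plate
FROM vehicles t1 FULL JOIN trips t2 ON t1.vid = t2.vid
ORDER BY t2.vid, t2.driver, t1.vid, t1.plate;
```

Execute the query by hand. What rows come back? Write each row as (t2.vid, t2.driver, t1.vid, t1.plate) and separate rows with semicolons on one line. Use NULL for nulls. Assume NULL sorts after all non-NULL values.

FULL OUTER JOIN keeps every row from both sides; unmatched rows get NULL for the other side's columns.
Matching on t1.vid = t2.vid. A NULL in a compared column never satisfies the condition.
- vid=4: no t2 row matches, row kept with t2 columns NULL.
- vid=NULL: no t2 row matches, row kept with t2 columns NULL.
- vid=8: 3 matching t2 row(s), so 3 row(s) emitted.
- vid=4: no t2 row matches, row kept with t2 columns NULL.
- vid=2: 1 matching t2 row(s), so 1 row(s) emitted.
- vid=1: no t2 row matches, row kept with t2 columns NULL.
- vid=5: 1 matching t2 row(s), so 1 row(s) emitted.
After projecting and ordering:
t2.vid | t2.driver | t1.vid | t1.plate
2 | Nora | 2 | PD
5 | Bob | 5 | OC
8 | Mona | 8 | RF
8 | Quinn | 8 | RF
8 | Uma | 8 | RF
NULL | NULL | 1 | LS
NULL | NULL | 4 | EZ
NULL | NULL | 4 | FL
NULL | NULL | NULL | EZ

(2, Nora, 2, PD); (5, Bob, 5, OC); (8, Mona, 8, RF); (8, Quinn, 8, RF); (8, Uma, 8, RF); (NULL, NULL, 1, LS); (NULL, NULL, 4, EZ); (NULL, NULL, 4, FL); (NULL, NULL, NULL, EZ)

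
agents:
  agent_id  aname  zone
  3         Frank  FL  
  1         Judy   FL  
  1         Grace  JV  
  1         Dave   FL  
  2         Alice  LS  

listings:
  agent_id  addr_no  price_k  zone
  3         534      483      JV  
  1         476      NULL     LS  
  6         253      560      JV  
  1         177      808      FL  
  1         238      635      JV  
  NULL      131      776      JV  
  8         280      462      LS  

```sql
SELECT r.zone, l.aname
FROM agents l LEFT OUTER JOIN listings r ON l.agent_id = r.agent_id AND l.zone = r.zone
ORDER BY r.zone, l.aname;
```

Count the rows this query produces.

5

LEFT JOIN keeps every row from `agents`; unmatched rows get NULL for `listings`'s columns.
Matching on l.agent_id = r.agent_id AND l.zone = r.zone. A NULL in a compared column never satisfies the condition.
- l row (agent_id=3, zone=FL): no match → kept, r columns NULL.
- l row (agent_id=1, zone=FL): matches 1 r row(s) → 1 output row(s).
- l row (agent_id=1, zone=JV): matches 1 r row(s) → 1 output row(s).
- l row (agent_id=1, zone=FL): matches 1 r row(s) → 1 output row(s).
- l row (agent_id=2, zone=LS): no match → kept, r columns NULL.
Total: 3 matched + 2 padded = 5 rows.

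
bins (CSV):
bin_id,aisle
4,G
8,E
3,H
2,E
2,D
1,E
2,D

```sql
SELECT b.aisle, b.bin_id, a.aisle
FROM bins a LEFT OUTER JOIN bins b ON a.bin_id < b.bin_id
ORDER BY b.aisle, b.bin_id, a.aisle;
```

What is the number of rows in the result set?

LEFT JOIN keeps every row from `bins a`; unmatched rows get NULL for `bins b`'s columns.
Matching on a.bin_id < b.bin_id.
- a row (bin_id=4): matches 1 b row(s) → 1 output row(s).
- a row (bin_id=8): no match → kept, b columns NULL.
- a row (bin_id=3): matches 2 b row(s) → 2 output row(s).
- a row (bin_id=2): matches 3 b row(s) → 3 output row(s).
- a row (bin_id=2): matches 3 b row(s) → 3 output row(s).
- a row (bin_id=1): matches 6 b row(s) → 6 output row(s).
- a row (bin_id=2): matches 3 b row(s) → 3 output row(s).
Total: 18 matched + 1 padded = 19 rows.

19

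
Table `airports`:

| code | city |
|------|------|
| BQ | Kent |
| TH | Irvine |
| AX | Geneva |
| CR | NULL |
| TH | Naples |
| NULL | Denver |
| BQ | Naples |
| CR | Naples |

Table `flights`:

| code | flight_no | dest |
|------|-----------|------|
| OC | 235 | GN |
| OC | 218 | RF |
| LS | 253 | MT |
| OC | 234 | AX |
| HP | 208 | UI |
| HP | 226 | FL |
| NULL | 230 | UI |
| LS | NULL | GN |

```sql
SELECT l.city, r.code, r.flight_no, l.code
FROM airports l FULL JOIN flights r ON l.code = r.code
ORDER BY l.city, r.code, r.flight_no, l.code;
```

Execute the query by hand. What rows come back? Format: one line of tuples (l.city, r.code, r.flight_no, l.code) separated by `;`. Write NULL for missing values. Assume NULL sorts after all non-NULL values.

FULL OUTER JOIN keeps every row from both sides; unmatched rows get NULL for the other side's columns.
Matching on l.code = r.code. A NULL in a compared column never satisfies the condition.
- code=BQ: no r row matches, row kept with r columns NULL.
- code=TH: no r row matches, row kept with r columns NULL.
- code=AX: no r row matches, row kept with r columns NULL.
- code=CR: no r row matches, row kept with r columns NULL.
- code=TH: no r row matches, row kept with r columns NULL.
- code=NULL: no r row matches, row kept with r columns NULL.
- code=BQ: no r row matches, row kept with r columns NULL.
- code=CR: no r row matches, row kept with r columns NULL.
- 8 r row(s) had no l match → kept, l columns NULL.

(Denver, NULL, NULL, NULL); (Geneva, NULL, NULL, AX); (Irvine, NULL, NULL, TH); (Kent, NULL, NULL, BQ); (Naples, NULL, NULL, BQ); (Naples, NULL, NULL, CR); (Naples, NULL, NULL, TH); (NULL, HP, 208, NULL); (NULL, HP, 226, NULL); (NULL, LS, 253, NULL); (NULL, LS, NULL, NULL); (NULL, OC, 218, NULL); (NULL, OC, 234, NULL); (NULL, OC, 235, NULL); (NULL, NULL, 230, NULL); (NULL, NULL, NULL, CR)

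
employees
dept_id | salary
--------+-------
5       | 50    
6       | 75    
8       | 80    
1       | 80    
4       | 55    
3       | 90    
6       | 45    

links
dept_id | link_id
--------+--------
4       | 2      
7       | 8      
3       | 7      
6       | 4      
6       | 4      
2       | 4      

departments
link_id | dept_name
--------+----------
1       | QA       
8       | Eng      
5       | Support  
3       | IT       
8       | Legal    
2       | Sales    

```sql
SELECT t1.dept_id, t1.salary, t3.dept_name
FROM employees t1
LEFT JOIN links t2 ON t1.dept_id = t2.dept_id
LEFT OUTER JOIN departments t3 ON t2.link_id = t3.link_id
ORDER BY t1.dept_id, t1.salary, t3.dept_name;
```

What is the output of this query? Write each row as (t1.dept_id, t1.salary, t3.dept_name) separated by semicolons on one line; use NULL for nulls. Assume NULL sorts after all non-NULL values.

(1, 80, NULL); (3, 90, NULL); (4, 55, Sales); (5, 50, NULL); (6, 45, NULL); (6, 45, NULL); (6, 75, NULL); (6, 75, NULL); (8, 80, NULL)

Joins associate left-to-right: employees LEFT JOIN links on dept_id gives 9 intermediate row(s).
Then LEFT JOIN `departments t3` on link_id: each of those 9 rows is kept; rows whose t2.link_id has no match in t3 get NULL for t3's columns.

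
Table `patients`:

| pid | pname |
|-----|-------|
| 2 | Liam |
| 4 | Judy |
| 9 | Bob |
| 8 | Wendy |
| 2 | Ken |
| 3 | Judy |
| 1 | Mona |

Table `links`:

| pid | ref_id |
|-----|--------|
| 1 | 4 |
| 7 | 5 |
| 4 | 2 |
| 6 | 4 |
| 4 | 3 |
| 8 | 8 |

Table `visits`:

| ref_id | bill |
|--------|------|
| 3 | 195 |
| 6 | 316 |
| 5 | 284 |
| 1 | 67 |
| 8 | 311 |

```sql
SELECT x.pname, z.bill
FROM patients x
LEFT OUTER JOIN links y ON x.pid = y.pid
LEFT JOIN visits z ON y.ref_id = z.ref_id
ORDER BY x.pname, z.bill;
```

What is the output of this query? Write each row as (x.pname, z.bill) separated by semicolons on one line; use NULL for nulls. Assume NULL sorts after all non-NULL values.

Joins associate left-to-right: patients LEFT JOIN links on pid gives 8 intermediate row(s).
Then LEFT JOIN `visits z` on ref_id: each of those 8 rows is kept; rows whose y.ref_id has no match in z get NULL for z's columns.

(Bob, NULL); (Judy, 195); (Judy, NULL); (Judy, NULL); (Ken, NULL); (Liam, NULL); (Mona, NULL); (Wendy, 311)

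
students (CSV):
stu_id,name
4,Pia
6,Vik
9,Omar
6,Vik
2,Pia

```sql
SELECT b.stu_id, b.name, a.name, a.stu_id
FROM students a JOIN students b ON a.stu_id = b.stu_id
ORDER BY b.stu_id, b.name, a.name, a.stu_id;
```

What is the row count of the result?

INNER JOIN keeps only pairs where the ON condition holds.
Matching on a.stu_id = b.stu_id.
- a (stu_id=4) pairs with 1 row(s) of b.
- a (stu_id=6) pairs with 2 row(s) of b.
- a (stu_id=9) pairs with 1 row(s) of b.
- a (stu_id=6) pairs with 2 row(s) of b.
- a (stu_id=2) pairs with 1 row(s) of b.
Total: 7 rows.

7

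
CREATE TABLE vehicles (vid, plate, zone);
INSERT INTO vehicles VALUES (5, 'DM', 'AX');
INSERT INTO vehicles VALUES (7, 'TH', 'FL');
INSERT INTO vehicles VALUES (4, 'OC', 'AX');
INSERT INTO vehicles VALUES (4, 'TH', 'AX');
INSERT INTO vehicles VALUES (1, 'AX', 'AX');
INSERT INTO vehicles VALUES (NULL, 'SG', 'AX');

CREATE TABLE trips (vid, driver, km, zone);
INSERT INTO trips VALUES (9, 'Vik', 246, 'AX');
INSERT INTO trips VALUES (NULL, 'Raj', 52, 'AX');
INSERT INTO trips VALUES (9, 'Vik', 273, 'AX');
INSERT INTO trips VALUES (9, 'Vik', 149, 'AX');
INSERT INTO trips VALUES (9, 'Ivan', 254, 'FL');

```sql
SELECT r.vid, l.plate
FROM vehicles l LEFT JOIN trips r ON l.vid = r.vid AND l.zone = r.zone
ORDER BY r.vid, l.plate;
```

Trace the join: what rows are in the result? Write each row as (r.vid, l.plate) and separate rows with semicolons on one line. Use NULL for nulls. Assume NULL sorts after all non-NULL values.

LEFT JOIN keeps every row from `vehicles`; unmatched rows get NULL for `trips`'s columns.
Matching on l.vid = r.vid AND l.zone = r.zone. A NULL in a compared column never satisfies the condition.
- l row (vid=5, zone=AX): no match → kept, r columns NULL.
- l row (vid=7, zone=FL): no match → kept, r columns NULL.
- l row (vid=4, zone=AX): no match → kept, r columns NULL.
- l row (vid=4, zone=AX): no match → kept, r columns NULL.
- l row (vid=1, zone=AX): no match → kept, r columns NULL.
- l row (vid=NULL, zone=AX): no match → kept, r columns NULL.
After projecting and ordering:
r.vid | l.plate
NULL | AX
NULL | DM
NULL | OC
NULL | SG
NULL | TH
NULL | TH

(NULL, AX); (NULL, DM); (NULL, OC); (NULL, SG); (NULL, TH); (NULL, TH)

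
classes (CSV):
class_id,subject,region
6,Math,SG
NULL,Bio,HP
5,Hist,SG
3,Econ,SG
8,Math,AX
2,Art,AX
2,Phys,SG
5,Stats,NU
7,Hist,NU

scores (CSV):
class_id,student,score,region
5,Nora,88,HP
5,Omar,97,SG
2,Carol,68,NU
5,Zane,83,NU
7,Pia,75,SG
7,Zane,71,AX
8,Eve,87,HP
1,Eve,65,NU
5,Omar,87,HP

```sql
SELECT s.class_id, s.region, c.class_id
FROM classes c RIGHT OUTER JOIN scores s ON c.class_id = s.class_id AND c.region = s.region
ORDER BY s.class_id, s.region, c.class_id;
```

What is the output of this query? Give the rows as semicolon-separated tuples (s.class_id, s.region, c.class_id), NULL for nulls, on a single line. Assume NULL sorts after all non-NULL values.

RIGHT JOIN keeps every row from `scores`; unmatched rows get NULL for `classes`'s columns.
Matching on c.class_id = s.class_id AND c.region = s.region. A NULL in a compared column never satisfies the condition.
- c row (class_id=6, region=SG): no match.
- c row (class_id=NULL, region=HP): no match.
- c row (class_id=5, region=SG): matches 1 s row(s) → 1 output row(s).
- c row (class_id=3, region=SG): no match.
- c row (class_id=8, region=AX): no match.
- c row (class_id=2, region=AX): no match.
- c row (class_id=2, region=SG): no match.
- c row (class_id=5, region=NU): matches 1 s row(s) → 1 output row(s).
- c row (class_id=7, region=NU): no match.
- 7 row(s) from s found no c partner → padded with NULL.
After projecting and ordering:
s.class_id | s.region | c.class_id
1 | NU | NULL
2 | NU | NULL
5 | HP | NULL
5 | HP | NULL
5 | NU | 5
5 | SG | 5
7 | AX | NULL
7 | SG | NULL
8 | HP | NULL

(1, NU, NULL); (2, NU, NULL); (5, HP, NULL); (5, HP, NULL); (5, NU, 5); (5, SG, 5); (7, AX, NULL); (7, SG, NULL); (8, HP, NULL)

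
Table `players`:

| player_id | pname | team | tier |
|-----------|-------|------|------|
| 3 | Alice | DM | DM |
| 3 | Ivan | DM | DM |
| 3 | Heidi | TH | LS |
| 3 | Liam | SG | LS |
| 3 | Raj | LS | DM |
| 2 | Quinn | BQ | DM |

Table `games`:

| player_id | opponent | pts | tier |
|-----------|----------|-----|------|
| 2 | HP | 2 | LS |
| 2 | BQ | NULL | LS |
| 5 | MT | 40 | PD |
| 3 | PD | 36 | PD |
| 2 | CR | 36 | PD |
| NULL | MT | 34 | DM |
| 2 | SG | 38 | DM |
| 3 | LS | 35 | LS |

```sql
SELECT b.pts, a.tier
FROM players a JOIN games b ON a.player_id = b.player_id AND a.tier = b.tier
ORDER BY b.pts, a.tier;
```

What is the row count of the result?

INNER JOIN keeps only pairs where the ON condition holds.
Matching on a.player_id = b.player_id AND a.tier = b.tier. A NULL in a compared column never satisfies the condition.
- a[0] player_id=3, tier=DM → no match; dropped.
- a[1] player_id=3, tier=DM → no match; dropped.
- a[2] player_id=3, tier=LS → 1 match(es) in b → 1 row(s).
- a[3] player_id=3, tier=LS → 1 match(es) in b → 1 row(s).
- a[4] player_id=3, tier=DM → no match; dropped.
- a[5] player_id=2, tier=DM → 1 match(es) in b → 1 row(s).
Total: 3 rows.

3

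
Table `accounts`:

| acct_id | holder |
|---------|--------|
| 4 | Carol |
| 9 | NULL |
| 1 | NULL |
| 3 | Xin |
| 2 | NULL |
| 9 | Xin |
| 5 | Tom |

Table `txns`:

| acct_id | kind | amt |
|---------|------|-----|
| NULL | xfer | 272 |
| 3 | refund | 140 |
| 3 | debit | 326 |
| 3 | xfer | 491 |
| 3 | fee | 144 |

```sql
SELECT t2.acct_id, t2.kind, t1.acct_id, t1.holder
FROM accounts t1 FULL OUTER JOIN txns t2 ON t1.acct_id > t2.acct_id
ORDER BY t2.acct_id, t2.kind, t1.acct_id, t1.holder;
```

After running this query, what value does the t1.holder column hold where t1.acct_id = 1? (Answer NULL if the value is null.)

NULL

FULL OUTER JOIN keeps every row from both sides; unmatched rows get NULL for the other side's columns.
Matching on t1.acct_id > t2.acct_id. A NULL in a compared column never satisfies the condition.
- t1 (acct_id=4) pairs with 4 row(s) of t2.
- t1 (acct_id=9) pairs with 4 row(s) of t2.
- t1 (acct_id=1) has no partner → padded with NULL.
- t1 (acct_id=3) has no partner → padded with NULL.
- t1 (acct_id=2) has no partner → padded with NULL.
- t1 (acct_id=9) pairs with 4 row(s) of t2.
- t1 (acct_id=5) pairs with 4 row(s) of t2.
- 1 row(s) from t2 found no t1 partner → padded with NULL.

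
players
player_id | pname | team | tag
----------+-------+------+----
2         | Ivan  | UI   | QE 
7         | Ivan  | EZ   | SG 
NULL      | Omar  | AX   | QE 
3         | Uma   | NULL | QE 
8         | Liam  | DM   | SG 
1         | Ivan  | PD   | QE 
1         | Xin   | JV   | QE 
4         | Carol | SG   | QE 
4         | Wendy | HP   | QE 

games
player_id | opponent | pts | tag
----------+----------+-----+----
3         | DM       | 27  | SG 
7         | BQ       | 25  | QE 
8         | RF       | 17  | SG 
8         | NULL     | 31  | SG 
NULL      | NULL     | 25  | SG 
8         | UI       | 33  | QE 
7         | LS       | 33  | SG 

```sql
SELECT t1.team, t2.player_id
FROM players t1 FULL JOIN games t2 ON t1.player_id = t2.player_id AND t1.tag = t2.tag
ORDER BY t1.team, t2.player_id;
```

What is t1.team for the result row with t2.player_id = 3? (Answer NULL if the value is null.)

NULL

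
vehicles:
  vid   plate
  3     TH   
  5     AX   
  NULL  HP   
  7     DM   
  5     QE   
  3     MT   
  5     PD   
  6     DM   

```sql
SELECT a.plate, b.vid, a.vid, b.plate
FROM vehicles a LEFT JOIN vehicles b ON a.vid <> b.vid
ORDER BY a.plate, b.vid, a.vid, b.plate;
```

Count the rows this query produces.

35

LEFT JOIN keeps every row from `vehicles a`; unmatched rows get NULL for `vehicles b`'s columns.
Matching on a.vid <> b.vid. A NULL in a compared column never satisfies the condition.
- vid=3: 5 matching b row(s), so 5 row(s) emitted.
- vid=5: 4 matching b row(s), so 4 row(s) emitted.
- vid=NULL: no b row matches, row kept with b columns NULL.
- vid=7: 6 matching b row(s), so 6 row(s) emitted.
- vid=5: 4 matching b row(s), so 4 row(s) emitted.
- vid=3: 5 matching b row(s), so 5 row(s) emitted.
- vid=5: 4 matching b row(s), so 4 row(s) emitted.
- vid=6: 6 matching b row(s), so 6 row(s) emitted.
Total: 34 matched + 1 padded = 35 rows.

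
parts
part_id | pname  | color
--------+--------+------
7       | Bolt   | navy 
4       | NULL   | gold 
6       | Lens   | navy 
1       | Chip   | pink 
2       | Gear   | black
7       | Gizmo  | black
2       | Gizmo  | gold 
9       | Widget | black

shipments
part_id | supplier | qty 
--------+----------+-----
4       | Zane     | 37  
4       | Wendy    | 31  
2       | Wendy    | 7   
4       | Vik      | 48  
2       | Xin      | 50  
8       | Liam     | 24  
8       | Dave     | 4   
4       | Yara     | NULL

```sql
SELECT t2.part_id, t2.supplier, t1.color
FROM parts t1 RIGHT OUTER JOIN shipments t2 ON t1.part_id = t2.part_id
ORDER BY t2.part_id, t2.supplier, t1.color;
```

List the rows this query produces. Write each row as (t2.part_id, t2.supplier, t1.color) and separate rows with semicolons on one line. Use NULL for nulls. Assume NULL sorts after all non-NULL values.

(2, Wendy, black); (2, Wendy, gold); (2, Xin, black); (2, Xin, gold); (4, Vik, gold); (4, Wendy, gold); (4, Yara, gold); (4, Zane, gold); (8, Dave, NULL); (8, Liam, NULL)

RIGHT JOIN keeps every row from `shipments`; unmatched rows get NULL for `parts`'s columns.
Matching on t1.part_id = t2.part_id.
Matched pairs: 8; unmatched t2 rows kept: 2.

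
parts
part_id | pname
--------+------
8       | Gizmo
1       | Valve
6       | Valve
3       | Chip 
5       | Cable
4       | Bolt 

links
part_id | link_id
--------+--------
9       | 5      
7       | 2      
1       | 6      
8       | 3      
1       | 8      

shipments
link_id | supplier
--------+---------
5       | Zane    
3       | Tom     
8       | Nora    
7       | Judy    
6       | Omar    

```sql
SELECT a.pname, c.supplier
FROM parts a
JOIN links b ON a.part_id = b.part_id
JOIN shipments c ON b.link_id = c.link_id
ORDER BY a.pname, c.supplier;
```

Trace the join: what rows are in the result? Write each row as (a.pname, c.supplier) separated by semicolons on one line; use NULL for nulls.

Joins associate left-to-right: parts INNER JOIN links on part_id gives 3 intermediate row(s).
Then INNER JOIN `shipments c` on link_id: keep only rows whose b.link_id appears in c.

(Gizmo, Tom); (Valve, Nora); (Valve, Omar)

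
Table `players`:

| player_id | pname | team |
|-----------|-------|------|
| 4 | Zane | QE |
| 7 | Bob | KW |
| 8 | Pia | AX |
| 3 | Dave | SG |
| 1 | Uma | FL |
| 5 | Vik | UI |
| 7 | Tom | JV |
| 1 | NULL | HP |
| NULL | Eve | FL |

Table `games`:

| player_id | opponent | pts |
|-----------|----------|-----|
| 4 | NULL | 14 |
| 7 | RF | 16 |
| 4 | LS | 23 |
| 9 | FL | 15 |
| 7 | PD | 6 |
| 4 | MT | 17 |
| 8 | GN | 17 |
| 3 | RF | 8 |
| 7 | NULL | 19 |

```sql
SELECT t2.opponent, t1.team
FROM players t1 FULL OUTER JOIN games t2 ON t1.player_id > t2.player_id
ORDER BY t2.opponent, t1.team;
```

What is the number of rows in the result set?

FULL OUTER JOIN keeps every row from both sides; unmatched rows get NULL for the other side's columns.
Matching on t1.player_id > t2.player_id. A NULL in a compared column never satisfies the condition.
- t1[0] player_id=4 → 1 match(es) in t2 → 1 row(s).
- t1[1] player_id=7 → 4 match(es) in t2 → 4 row(s).
- t1[2] player_id=8 → 7 match(es) in t2 → 7 row(s).
- t1[3] player_id=3 → no match; kept with NULLs on the t2 side.
- t1[4] player_id=1 → no match; kept with NULLs on the t2 side.
- t1[5] player_id=5 → 4 match(es) in t2 → 4 row(s).
- t1[6] player_id=7 → 4 match(es) in t2 → 4 row(s).
- t1[7] player_id=1 → no match; kept with NULLs on the t2 side.
- t1[8] player_id=NULL → no match; kept with NULLs on the t2 side.
- 2 t2 row(s) had no t1 match → kept, t1 columns NULL.
Total: 20 matched + 6 padded = 26 rows.

26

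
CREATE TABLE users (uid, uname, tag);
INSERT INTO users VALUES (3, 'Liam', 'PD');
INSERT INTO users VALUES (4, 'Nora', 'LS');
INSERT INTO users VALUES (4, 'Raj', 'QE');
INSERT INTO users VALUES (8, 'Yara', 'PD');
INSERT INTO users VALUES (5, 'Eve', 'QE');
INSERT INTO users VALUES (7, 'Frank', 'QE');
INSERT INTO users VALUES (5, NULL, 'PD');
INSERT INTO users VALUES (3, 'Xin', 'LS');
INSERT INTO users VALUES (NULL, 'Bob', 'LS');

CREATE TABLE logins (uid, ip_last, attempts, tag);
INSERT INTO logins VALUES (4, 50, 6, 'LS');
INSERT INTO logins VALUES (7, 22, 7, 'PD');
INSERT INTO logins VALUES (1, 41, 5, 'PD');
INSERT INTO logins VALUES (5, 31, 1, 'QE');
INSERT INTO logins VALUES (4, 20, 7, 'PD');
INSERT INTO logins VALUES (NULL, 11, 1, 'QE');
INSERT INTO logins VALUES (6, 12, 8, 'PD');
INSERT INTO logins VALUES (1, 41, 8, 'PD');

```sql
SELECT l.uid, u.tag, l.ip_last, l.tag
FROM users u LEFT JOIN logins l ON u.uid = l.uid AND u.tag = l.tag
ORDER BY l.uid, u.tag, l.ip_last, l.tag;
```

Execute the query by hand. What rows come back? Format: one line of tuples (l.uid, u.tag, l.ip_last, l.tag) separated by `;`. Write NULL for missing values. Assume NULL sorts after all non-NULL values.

LEFT JOIN keeps every row from `users`; unmatched rows get NULL for `logins`'s columns.
Matching on u.uid = l.uid AND u.tag = l.tag. A NULL in a compared column never satisfies the condition.
- u (uid=3, tag=PD) has no partner → padded with NULL.
- u (uid=4, tag=LS) pairs with 1 row(s) of l.
- u (uid=4, tag=QE) has no partner → padded with NULL.
- u (uid=8, tag=PD) has no partner → padded with NULL.
- u (uid=5, tag=QE) pairs with 1 row(s) of l.
- u (uid=7, tag=QE) has no partner → padded with NULL.
- u (uid=5, tag=PD) has no partner → padded with NULL.
- u (uid=3, tag=LS) has no partner → padded with NULL.
- u (uid=NULL, tag=LS) has no partner → padded with NULL.
After projecting and ordering:
l.uid | u.tag | l.ip_last | l.tag
4 | LS | 50 | LS
5 | QE | 31 | QE
NULL | LS | NULL | NULL
NULL | LS | NULL | NULL
NULL | PD | NULL | NULL
NULL | PD | NULL | NULL
NULL | PD | NULL | NULL
NULL | QE | NULL | NULL
NULL | QE | NULL | NULL

(4, LS, 50, LS); (5, QE, 31, QE); (NULL, LS, NULL, NULL); (NULL, LS, NULL, NULL); (NULL, PD, NULL, NULL); (NULL, PD, NULL, NULL); (NULL, PD, NULL, NULL); (NULL, QE, NULL, NULL); (NULL, QE, NULL, NULL)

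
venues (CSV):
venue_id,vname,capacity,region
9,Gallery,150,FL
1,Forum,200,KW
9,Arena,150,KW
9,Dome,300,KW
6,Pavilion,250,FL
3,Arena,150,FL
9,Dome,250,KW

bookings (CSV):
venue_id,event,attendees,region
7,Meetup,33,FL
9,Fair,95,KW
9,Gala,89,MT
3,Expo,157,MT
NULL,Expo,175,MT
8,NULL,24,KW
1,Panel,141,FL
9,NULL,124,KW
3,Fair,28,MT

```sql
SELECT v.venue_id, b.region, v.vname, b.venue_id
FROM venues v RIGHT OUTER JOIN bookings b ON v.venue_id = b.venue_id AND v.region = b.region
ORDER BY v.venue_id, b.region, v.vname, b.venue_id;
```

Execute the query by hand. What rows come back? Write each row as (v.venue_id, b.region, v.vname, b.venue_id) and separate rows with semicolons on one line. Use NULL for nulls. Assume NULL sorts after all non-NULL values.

(9, KW, Arena, 9); (9, KW, Arena, 9); (9, KW, Dome, 9); (9, KW, Dome, 9); (9, KW, Dome, 9); (9, KW, Dome, 9); (NULL, FL, NULL, 1); (NULL, FL, NULL, 7); (NULL, KW, NULL, 8); (NULL, MT, NULL, 3); (NULL, MT, NULL, 3); (NULL, MT, NULL, 9); (NULL, MT, NULL, NULL)

RIGHT JOIN keeps every row from `bookings`; unmatched rows get NULL for `venues`'s columns.
Matching on v.venue_id = b.venue_id AND v.region = b.region. A NULL in a compared column never satisfies the condition.
- v (venue_id=9, region=FL) has no partner in b.
- v (venue_id=1, region=KW) has no partner in b.
- v (venue_id=9, region=KW) pairs with 2 row(s) of b.
- v (venue_id=9, region=KW) pairs with 2 row(s) of b.
- v (venue_id=6, region=FL) has no partner in b.
- v (venue_id=3, region=FL) has no partner in b.
- v (venue_id=9, region=KW) pairs with 2 row(s) of b.
- 7 b row(s) had no v match → kept, v columns NULL.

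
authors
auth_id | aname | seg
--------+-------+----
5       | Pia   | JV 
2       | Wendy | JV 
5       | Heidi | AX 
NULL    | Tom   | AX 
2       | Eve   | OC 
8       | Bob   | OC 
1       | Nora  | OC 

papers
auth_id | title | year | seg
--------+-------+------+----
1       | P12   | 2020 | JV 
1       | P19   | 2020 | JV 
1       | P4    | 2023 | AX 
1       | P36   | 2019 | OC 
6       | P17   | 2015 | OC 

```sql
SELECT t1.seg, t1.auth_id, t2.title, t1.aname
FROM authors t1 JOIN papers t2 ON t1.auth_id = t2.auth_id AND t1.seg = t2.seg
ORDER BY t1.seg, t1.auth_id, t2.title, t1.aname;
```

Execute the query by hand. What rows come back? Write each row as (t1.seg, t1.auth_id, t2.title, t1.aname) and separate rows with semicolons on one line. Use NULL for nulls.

INNER JOIN keeps only pairs where the ON condition holds.
Matching on t1.auth_id = t2.auth_id AND t1.seg = t2.seg. A NULL in a compared column never satisfies the condition.
- auth_id=5, seg=JV: no matching t2 row, dropped.
- auth_id=2, seg=JV: no matching t2 row, dropped.
- auth_id=5, seg=AX: no matching t2 row, dropped.
- auth_id=NULL, seg=AX: no matching t2 row, dropped.
- auth_id=2, seg=OC: no matching t2 row, dropped.
- auth_id=8, seg=OC: no matching t2 row, dropped.
- auth_id=1, seg=OC: 1 matching t2 row(s), so 1 row(s) emitted.
After projecting and ordering:
t1.seg | t1.auth_id | t2.title | t1.aname
OC | 1 | P36 | Nora

(OC, 1, P36, Nora)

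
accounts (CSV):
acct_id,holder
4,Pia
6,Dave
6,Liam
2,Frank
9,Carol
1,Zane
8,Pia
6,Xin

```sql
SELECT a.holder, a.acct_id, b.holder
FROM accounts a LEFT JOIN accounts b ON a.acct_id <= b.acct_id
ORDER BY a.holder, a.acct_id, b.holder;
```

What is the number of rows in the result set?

LEFT JOIN keeps every row from `accounts a`; unmatched rows get NULL for `accounts b`'s columns.
Matching on a.acct_id <= b.acct_id.
- a[0] acct_id=4 → 6 match(es) in b → 6 row(s).
- a[1] acct_id=6 → 5 match(es) in b → 5 row(s).
- a[2] acct_id=6 → 5 match(es) in b → 5 row(s).
- a[3] acct_id=2 → 7 match(es) in b → 7 row(s).
- a[4] acct_id=9 → 1 match(es) in b → 1 row(s).
- a[5] acct_id=1 → 8 match(es) in b → 8 row(s).
- a[6] acct_id=8 → 2 match(es) in b → 2 row(s).
- a[7] acct_id=6 → 5 match(es) in b → 5 row(s).
Total: 39 rows.

39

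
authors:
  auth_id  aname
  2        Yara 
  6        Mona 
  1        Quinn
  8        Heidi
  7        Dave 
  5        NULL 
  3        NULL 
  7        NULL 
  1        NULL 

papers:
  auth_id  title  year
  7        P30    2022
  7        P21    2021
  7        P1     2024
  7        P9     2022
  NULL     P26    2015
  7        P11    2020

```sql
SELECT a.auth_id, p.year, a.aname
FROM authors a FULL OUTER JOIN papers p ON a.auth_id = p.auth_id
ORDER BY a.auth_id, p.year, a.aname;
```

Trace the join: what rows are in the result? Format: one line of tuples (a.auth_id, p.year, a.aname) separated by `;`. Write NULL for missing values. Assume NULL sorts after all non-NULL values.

(1, NULL, Quinn); (1, NULL, NULL); (2, NULL, Yara); (3, NULL, NULL); (5, NULL, NULL); (6, NULL, Mona); (7, 2020, Dave); (7, 2020, NULL); (7, 2021, Dave); (7, 2021, NULL); (7, 2022, Dave); (7, 2022, Dave); (7, 2022, NULL); (7, 2022, NULL); (7, 2024, Dave); (7, 2024, NULL); (8, NULL, Heidi); (NULL, 2015, NULL)

FULL OUTER JOIN keeps every row from both sides; unmatched rows get NULL for the other side's columns.
Matching on a.auth_id = p.auth_id. A NULL in a compared column never satisfies the condition.
- a (auth_id=2) has no partner → padded with NULL.
- a (auth_id=6) has no partner → padded with NULL.
- a (auth_id=1) has no partner → padded with NULL.
- a (auth_id=8) has no partner → padded with NULL.
- a (auth_id=7) pairs with 5 row(s) of p.
- a (auth_id=5) has no partner → padded with NULL.
- a (auth_id=3) has no partner → padded with NULL.
- a (auth_id=7) pairs with 5 row(s) of p.
- a (auth_id=1) has no partner → padded with NULL.
- plus 1 unmatched p row(s), each kept with NULL a columns.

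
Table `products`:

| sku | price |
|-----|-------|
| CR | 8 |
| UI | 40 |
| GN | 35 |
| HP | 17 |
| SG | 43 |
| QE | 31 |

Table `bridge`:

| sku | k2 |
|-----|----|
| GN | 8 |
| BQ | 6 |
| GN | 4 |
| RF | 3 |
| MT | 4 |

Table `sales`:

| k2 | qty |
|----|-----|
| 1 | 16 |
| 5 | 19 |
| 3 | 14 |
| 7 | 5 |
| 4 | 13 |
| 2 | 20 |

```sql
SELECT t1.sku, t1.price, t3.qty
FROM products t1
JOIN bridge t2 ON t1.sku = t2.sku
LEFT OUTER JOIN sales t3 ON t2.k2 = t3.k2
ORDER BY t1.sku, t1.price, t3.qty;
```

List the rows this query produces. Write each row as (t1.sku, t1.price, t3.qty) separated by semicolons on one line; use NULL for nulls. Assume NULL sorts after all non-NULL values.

(GN, 35, 13); (GN, 35, NULL)

Evaluate left to right. First `products t1 INNER JOIN bridge t2` on sku: 2 row(s).
Then LEFT JOIN `sales t3` on k2: each of those 2 rows is kept; rows whose t2.k2 has no match in t3 get NULL for t3's columns.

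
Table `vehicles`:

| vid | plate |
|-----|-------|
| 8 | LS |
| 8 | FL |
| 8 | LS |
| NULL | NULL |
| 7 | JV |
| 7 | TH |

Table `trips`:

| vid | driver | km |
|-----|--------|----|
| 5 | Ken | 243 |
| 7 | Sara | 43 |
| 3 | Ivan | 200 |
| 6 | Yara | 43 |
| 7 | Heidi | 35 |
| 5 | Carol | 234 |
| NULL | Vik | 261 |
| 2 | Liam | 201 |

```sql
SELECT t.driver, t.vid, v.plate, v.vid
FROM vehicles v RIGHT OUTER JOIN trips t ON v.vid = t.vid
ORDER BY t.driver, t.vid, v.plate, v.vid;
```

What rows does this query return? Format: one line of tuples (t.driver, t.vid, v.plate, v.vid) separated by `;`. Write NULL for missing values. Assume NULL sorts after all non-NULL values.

(Carol, 5, NULL, NULL); (Heidi, 7, JV, 7); (Heidi, 7, TH, 7); (Ivan, 3, NULL, NULL); (Ken, 5, NULL, NULL); (Liam, 2, NULL, NULL); (Sara, 7, JV, 7); (Sara, 7, TH, 7); (Vik, NULL, NULL, NULL); (Yara, 6, NULL, NULL)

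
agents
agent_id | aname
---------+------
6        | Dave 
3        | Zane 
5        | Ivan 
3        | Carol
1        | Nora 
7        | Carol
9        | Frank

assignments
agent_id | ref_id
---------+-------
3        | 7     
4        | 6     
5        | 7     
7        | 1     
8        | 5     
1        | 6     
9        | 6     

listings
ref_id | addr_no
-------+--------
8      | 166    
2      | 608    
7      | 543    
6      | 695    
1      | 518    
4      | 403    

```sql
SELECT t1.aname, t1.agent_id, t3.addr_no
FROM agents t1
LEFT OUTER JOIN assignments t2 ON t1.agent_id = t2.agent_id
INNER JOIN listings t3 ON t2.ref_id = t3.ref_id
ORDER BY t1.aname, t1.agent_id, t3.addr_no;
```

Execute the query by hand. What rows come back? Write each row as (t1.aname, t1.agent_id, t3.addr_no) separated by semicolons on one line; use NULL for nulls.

Joins associate left-to-right: agents LEFT JOIN assignments on agent_id gives 7 intermediate row(s).
Then INNER JOIN `listings t3` on ref_id: keep only rows whose t2.ref_id appears in t3.

(Carol, 3, 543); (Carol, 7, 518); (Frank, 9, 695); (Ivan, 5, 543); (Nora, 1, 695); (Zane, 3, 543)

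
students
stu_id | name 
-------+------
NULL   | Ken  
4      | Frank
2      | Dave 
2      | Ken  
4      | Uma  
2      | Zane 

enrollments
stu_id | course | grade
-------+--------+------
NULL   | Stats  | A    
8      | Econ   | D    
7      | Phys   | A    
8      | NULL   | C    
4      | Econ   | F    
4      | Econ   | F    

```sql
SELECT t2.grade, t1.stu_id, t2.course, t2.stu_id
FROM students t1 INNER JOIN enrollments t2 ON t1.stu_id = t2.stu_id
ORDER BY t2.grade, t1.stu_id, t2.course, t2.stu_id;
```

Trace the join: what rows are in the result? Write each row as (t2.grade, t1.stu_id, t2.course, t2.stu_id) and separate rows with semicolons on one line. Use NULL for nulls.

INNER JOIN keeps only pairs where the ON condition holds.
Matching on t1.stu_id = t2.stu_id. A NULL in a compared column never satisfies the condition.
Matched pairs: 4.

(F, 4, Econ, 4); (F, 4, Econ, 4); (F, 4, Econ, 4); (F, 4, Econ, 4)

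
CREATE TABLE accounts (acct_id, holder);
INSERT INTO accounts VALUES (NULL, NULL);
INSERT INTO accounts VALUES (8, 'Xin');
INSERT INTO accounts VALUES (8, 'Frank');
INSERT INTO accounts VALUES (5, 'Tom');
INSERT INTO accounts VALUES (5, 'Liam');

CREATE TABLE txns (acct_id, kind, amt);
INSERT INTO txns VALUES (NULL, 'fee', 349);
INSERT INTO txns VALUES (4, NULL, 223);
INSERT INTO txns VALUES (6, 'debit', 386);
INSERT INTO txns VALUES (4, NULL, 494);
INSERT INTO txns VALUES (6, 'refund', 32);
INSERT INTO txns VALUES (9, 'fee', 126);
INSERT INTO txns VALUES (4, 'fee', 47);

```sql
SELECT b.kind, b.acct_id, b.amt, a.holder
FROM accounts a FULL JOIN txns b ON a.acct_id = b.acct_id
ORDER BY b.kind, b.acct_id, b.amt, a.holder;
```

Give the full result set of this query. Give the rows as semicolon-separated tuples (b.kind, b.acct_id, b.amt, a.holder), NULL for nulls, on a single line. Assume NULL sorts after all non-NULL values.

(debit, 6, 386, NULL); (fee, 4, 47, NULL); (fee, 9, 126, NULL); (fee, NULL, 349, NULL); (refund, 6, 32, NULL); (NULL, 4, 223, NULL); (NULL, 4, 494, NULL); (NULL, NULL, NULL, Frank); (NULL, NULL, NULL, Liam); (NULL, NULL, NULL, Tom); (NULL, NULL, NULL, Xin); (NULL, NULL, NULL, NULL)

FULL OUTER JOIN keeps every row from both sides; unmatched rows get NULL for the other side's columns.
Matching on a.acct_id = b.acct_id. A NULL in a compared column never satisfies the condition.
- a (acct_id=NULL) has no partner → padded with NULL.
- a (acct_id=8) has no partner → padded with NULL.
- a (acct_id=8) has no partner → padded with NULL.
- a (acct_id=5) has no partner → padded with NULL.
- a (acct_id=5) has no partner → padded with NULL.
- plus 7 unmatched b row(s), each kept with NULL a columns.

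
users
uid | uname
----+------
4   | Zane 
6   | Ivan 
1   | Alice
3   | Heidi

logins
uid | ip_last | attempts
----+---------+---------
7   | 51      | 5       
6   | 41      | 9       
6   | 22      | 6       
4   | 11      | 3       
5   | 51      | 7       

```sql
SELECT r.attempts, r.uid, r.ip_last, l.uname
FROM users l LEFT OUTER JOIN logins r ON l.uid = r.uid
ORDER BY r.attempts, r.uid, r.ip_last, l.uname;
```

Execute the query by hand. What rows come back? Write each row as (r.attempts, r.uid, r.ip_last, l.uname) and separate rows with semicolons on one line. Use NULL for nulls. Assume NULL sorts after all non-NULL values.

(3, 4, 11, Zane); (6, 6, 22, Ivan); (9, 6, 41, Ivan); (NULL, NULL, NULL, Alice); (NULL, NULL, NULL, Heidi)

LEFT JOIN keeps every row from `users`; unmatched rows get NULL for `logins`'s columns.
Matching on l.uid = r.uid.
- l[0] uid=4 → 1 match(es) in r → 1 row(s).
- l[1] uid=6 → 2 match(es) in r → 2 row(s).
- l[2] uid=1 → no match; kept with NULLs on the r side.
- l[3] uid=3 → no match; kept with NULLs on the r side.
After projecting and ordering:
r.attempts | r.uid | r.ip_last | l.uname
3 | 4 | 11 | Zane
6 | 6 | 22 | Ivan
9 | 6 | 41 | Ivan
NULL | NULL | NULL | Alice
NULL | NULL | NULL | Heidi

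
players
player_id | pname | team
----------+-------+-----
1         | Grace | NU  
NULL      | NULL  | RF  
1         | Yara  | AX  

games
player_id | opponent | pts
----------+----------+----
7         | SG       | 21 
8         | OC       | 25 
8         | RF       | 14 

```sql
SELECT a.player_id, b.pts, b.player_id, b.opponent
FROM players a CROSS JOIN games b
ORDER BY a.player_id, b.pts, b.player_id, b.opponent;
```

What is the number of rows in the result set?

9

CROSS JOIN pairs every row of `players` with every row of `games`: 3 × 3 = 9 rows.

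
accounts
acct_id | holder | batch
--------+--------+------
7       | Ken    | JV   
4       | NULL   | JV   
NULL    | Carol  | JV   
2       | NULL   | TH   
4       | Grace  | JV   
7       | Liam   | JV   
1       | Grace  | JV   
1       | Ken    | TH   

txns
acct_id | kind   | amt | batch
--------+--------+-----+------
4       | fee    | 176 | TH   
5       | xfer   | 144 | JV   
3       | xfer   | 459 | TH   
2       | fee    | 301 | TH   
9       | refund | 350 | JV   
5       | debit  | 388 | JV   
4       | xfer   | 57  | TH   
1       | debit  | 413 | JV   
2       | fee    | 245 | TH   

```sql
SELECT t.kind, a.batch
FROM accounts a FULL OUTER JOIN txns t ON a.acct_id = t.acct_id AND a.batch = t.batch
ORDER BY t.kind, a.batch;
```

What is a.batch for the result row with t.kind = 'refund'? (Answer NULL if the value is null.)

FULL OUTER JOIN keeps every row from both sides; unmatched rows get NULL for the other side's columns.
Matching on a.acct_id = t.acct_id AND a.batch = t.batch. A NULL in a compared column never satisfies the condition.
- a[0] acct_id=7, batch=JV → no match; kept with NULLs on the t side.
- a[1] acct_id=4, batch=JV → no match; kept with NULLs on the t side.
- a[2] acct_id=NULL, batch=JV → no match; kept with NULLs on the t side.
- a[3] acct_id=2, batch=TH → 2 match(es) in t → 2 row(s).
- a[4] acct_id=4, batch=JV → no match; kept with NULLs on the t side.
- a[5] acct_id=7, batch=JV → no match; kept with NULLs on the t side.
- a[6] acct_id=1, batch=JV → 1 match(es) in t → 1 row(s).
- a[7] acct_id=1, batch=TH → no match; kept with NULLs on the t side.
- 6 row(s) from t found no a partner → padded with NULL.

NULL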